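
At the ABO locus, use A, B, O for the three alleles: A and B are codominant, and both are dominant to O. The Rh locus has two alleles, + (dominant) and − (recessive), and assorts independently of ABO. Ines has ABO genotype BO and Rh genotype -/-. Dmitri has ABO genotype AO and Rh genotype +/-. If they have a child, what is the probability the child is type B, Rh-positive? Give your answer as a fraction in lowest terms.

ABO cross BO × AO → offspring phenotypes: 1/4 O, 1/4 A, 1/4 B, 1/4 AB.
Rh cross -/- × +/- → 1/2 Rh+, 1/2 Rh-.
Independent loci: P(type B, Rh-positive) = 1/4 × 1/2 = 1/8.

1/8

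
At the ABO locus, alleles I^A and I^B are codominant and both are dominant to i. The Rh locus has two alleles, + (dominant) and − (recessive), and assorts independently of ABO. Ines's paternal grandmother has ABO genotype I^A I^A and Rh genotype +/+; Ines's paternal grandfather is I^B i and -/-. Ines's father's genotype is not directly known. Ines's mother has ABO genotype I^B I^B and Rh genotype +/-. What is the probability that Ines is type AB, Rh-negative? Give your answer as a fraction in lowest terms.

Ines's father's ABO genotype from I^A I^A × I^B i: 1/2 I^A I^B, 1/2 I^A i.
Crossing each possibility with the mother I^B I^B and summing P(type AB): 1/2·1/2 + 1/2·1/2 = 1/2.
Similarly for Rh via the father's Rh distribution: P(Rh-) = 1/4.
Independent loci: 1/2 × 1/4 = 1/8.

1/8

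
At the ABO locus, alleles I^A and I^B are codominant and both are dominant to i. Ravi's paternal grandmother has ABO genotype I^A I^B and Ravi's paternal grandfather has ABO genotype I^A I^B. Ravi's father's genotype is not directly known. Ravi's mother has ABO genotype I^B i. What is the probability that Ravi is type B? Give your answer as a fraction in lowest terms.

1/2

Ravi's father's ABO genotype from I^A I^B × I^A I^B: 1/4 I^A I^A, 1/2 I^A I^B, 1/4 I^B I^B.
Crossing each possibility with the mother I^B i and summing P(type B): 1/4·0 + 1/2·1/2 + 1/4·1 = 1/2.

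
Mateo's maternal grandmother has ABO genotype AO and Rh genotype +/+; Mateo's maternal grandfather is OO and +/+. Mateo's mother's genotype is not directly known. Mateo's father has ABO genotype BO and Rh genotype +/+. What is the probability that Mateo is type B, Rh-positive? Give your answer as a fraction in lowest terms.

Mateo's mother's ABO genotype from AO × OO: 1/2 AO, 1/2 OO.
Crossing each possibility with the father BO and summing P(type B): 1/2·1/4 + 1/2·1/2 = 3/8.
Similarly for Rh via the mother's Rh distribution: P(Rh+) = 1.
Independent loci: 3/8 × 1 = 3/8.

3/8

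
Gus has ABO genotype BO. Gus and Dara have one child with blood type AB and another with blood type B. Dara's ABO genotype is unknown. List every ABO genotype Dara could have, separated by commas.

AB, AO

For each candidate genotype of Dara, check whether crossing it with BO can produce every observed child phenotype.
  AA → possible child types {A, AB} ✗
  AB → possible child types {A, B, AB} ✓
  AO → possible child types {O, A, B, AB} ✓
  BB → possible child types {B} ✗
  BO → possible child types {O, B} ✗
  OO → possible child types {O, B} ✗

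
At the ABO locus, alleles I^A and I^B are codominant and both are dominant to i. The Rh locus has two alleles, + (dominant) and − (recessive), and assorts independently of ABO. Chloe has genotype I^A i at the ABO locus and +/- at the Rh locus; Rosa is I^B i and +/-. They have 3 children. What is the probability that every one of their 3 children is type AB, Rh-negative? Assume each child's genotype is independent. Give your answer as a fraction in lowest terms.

ABO cross I^A i × I^B i → 1/4 O, 1/4 A, 1/4 B, 1/4 AB.
Rh cross +/- × +/- → 3/4 Rh+, 1/4 Rh-; so P(type AB, Rh-negative) = 1/4 × 1/4 = 1/16 per child.
All 3 independent: (1/16)^3 = 1/4096.

1/4096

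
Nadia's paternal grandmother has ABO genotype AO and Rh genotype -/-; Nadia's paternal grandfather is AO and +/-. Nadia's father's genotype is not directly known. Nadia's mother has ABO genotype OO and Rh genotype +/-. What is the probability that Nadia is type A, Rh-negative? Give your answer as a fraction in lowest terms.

3/16

Nadia's father's ABO genotype from AO × AO: 1/4 AA, 1/2 AO, 1/4 OO.
Crossing each possibility with the mother OO and summing P(type A): 1/4·1 + 1/2·1/2 + 1/4·0 = 1/2.
Similarly for Rh via the father's Rh distribution: P(Rh-) = 3/8.
Independent loci: 1/2 × 3/8 = 3/16.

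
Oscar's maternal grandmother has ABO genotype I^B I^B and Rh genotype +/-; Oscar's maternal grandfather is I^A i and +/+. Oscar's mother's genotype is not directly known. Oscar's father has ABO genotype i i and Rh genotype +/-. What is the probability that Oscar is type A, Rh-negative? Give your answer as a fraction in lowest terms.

1/32

Oscar's mother's ABO genotype from I^B I^B × I^A i: 1/2 I^A I^B, 1/2 I^B i.
Crossing each possibility with the father i i and summing P(type A): 1/2·1/2 + 1/2·0 = 1/4.
Similarly for Rh via the mother's Rh distribution: P(Rh-) = 1/8.
Independent loci: 1/4 × 1/8 = 1/32.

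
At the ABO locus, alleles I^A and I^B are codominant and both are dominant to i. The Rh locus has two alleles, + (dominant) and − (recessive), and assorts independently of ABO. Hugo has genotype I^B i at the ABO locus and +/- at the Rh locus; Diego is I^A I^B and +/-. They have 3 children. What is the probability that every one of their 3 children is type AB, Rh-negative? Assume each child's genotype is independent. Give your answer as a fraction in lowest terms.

1/4096

ABO cross I^B i × I^A I^B → 1/4 A, 1/2 B, 1/4 AB.
Rh cross +/- × +/- → 3/4 Rh+, 1/4 Rh-; so P(type AB, Rh-negative) = 1/4 × 1/4 = 1/16 per child.
All 3 independent: (1/16)^3 = 1/4096.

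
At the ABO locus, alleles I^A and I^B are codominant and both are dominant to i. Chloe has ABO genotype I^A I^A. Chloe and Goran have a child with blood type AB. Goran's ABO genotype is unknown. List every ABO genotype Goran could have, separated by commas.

For each candidate genotype of Goran, check whether crossing it with I^A I^A can produce every observed child phenotype.
  I^A I^A → possible child types {A} ✗
  I^A I^B → possible child types {A, AB} ✓
  I^A i → possible child types {A} ✗
  I^B I^B → possible child types {AB} ✓
  I^B i → possible child types {A, AB} ✓
  i i → possible child types {A} ✗

I^A I^B, I^B I^B, I^B i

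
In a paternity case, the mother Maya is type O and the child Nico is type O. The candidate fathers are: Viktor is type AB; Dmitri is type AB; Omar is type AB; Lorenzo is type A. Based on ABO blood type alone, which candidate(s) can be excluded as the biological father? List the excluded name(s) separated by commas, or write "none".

Viktor, Dmitri, Omar

A candidate is excluded only if no genotype consistent with his phenotype could produce a type O child with a type O mother.
Viktor (type AB): no genotype consistent with that phenotype can produce a type-O child with a type-O mother.
Dmitri (type AB): no genotype consistent with that phenotype can produce a type-O child with a type-O mother.
Omar (type AB): no genotype consistent with that phenotype can produce a type-O child with a type-O mother.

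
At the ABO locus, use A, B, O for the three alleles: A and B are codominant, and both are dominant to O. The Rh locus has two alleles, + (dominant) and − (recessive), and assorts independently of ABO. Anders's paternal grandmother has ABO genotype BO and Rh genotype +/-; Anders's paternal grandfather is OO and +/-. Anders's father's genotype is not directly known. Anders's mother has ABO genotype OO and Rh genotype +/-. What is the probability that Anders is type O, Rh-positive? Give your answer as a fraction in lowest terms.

9/16

Anders's father's ABO genotype from BO × OO: 1/2 BO, 1/2 OO.
Crossing each possibility with the mother OO and summing P(type O): 1/2·1/2 + 1/2·1 = 3/4.
Similarly for Rh via the father's Rh distribution: P(Rh+) = 3/4.
Independent loci: 3/4 × 3/4 = 9/16.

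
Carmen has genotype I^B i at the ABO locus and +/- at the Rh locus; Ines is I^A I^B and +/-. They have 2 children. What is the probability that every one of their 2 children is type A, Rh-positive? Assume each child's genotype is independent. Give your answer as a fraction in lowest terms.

ABO cross I^B i × I^A I^B → 1/4 A, 1/2 B, 1/4 AB.
Rh cross +/- × +/- → 3/4 Rh+, 1/4 Rh-; so P(type A, Rh-positive) = 1/4 × 3/4 = 3/16 per child.
All 2 independent: (3/16)^2 = 9/256.

9/256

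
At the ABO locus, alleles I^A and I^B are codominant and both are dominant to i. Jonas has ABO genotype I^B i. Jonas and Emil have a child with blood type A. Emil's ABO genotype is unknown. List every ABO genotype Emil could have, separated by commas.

For each candidate genotype of Emil, check whether crossing it with I^B i can produce every observed child phenotype.
  I^A I^A → possible child types {A, AB} ✓
  I^A I^B → possible child types {A, B, AB} ✓
  I^A i → possible child types {O, A, B, AB} ✓
  I^B I^B → possible child types {B} ✗
  I^B i → possible child types {O, B} ✗
  i i → possible child types {O, B} ✗

I^A I^A, I^A I^B, I^A i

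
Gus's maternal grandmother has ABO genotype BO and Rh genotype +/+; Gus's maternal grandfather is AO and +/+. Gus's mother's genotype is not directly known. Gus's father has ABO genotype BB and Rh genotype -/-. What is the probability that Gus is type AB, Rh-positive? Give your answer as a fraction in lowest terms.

Gus's mother's ABO genotype from BO × AO: 1/4 AB, 1/4 AO, 1/4 BO, 1/4 OO.
Crossing each possibility with the father BB and summing P(type AB): 1/4·1/2 + 1/4·1/2 + 1/4·0 + 1/4·0 = 1/4.
Similarly for Rh via the mother's Rh distribution: P(Rh+) = 1.
Independent loci: 1/4 × 1 = 1/4.

1/4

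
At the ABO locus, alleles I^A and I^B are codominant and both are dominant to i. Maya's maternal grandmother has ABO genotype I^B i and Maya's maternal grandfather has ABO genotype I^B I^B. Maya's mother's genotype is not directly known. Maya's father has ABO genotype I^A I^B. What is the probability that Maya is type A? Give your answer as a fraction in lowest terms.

1/8

Maya's mother's ABO genotype from I^B i × I^B I^B: 1/2 I^B I^B, 1/2 I^B i.
Crossing each possibility with the father I^A I^B and summing P(type A): 1/2·0 + 1/2·1/4 = 1/8.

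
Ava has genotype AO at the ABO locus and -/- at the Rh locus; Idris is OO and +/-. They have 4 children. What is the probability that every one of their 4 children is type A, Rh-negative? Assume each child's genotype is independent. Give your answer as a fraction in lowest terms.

1/256

ABO cross AO × OO → 1/2 O, 1/2 A.
Rh cross -/- × +/- → 1/2 Rh+, 1/2 Rh-; so P(type A, Rh-negative) = 1/2 × 1/2 = 1/4 per child.
All 4 independent: (1/4)^4 = 1/256.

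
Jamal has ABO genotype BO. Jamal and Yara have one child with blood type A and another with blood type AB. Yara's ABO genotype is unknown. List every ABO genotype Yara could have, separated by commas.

AA, AB, AO

For each candidate genotype of Yara, check whether crossing it with BO can produce every observed child phenotype.
  AA → possible child types {A, AB} ✓
  AB → possible child types {A, B, AB} ✓
  AO → possible child types {O, A, B, AB} ✓
  BB → possible child types {B} ✗
  BO → possible child types {O, B} ✗
  OO → possible child types {O, B} ✗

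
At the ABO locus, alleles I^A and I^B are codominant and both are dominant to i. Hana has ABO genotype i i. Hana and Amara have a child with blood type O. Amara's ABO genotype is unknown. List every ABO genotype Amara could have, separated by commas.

I^A i, I^B i, i i

For each candidate genotype of Amara, check whether crossing it with i i can produce every observed child phenotype.
  I^A I^A → possible child types {A} ✗
  I^A I^B → possible child types {A, B} ✗
  I^A i → possible child types {O, A} ✓
  I^B I^B → possible child types {B} ✗
  I^B i → possible child types {O, B} ✓
  i i → possible child types {O} ✓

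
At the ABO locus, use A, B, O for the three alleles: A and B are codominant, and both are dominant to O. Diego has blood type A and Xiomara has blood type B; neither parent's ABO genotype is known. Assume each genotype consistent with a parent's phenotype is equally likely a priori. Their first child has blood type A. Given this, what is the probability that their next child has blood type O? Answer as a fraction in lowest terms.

1/12

Possible genotypes: Diego ∈ {AA, AO}; Xiomara ∈ {BB, BO}.
Weight each parental genotype pair by prior × P(type-A child):
  AA × BO: posterior weight 2/3; P(next child type O) = 0.
  AO × BO: posterior weight 1/3; P(next child type O) = 1/4.
Weighted sum = 1/12.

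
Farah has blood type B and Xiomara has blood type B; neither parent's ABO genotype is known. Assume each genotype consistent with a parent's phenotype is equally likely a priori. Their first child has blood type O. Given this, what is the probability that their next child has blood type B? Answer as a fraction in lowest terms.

Possible genotypes: Farah ∈ {BB, BO}; Xiomara ∈ {BB, BO}.
Weight each parental genotype pair by prior × P(type-O child):
  BO × BO: posterior weight 1; P(next child type B) = 3/4.
Weighted sum = 3/4.

3/4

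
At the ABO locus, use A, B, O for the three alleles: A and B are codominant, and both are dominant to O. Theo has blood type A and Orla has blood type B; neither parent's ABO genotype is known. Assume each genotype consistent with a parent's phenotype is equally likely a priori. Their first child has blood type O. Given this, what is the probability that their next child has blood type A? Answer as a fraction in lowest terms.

Possible genotypes: Theo ∈ {AA, AO}; Orla ∈ {BB, BO}.
Weight each parental genotype pair by prior × P(type-O child):
  AO × BO: posterior weight 1; P(next child type A) = 1/4.
Weighted sum = 1/4.

1/4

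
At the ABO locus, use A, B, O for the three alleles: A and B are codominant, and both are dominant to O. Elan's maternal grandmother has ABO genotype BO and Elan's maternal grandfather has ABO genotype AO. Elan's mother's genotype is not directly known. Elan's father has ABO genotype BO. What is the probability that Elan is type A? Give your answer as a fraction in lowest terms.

Elan's mother's ABO genotype from BO × AO: 1/4 AB, 1/4 AO, 1/4 BO, 1/4 OO.
Crossing each possibility with the father BO and summing P(type A): 1/4·1/4 + 1/4·1/4 + 1/4·0 + 1/4·0 = 1/8.

1/8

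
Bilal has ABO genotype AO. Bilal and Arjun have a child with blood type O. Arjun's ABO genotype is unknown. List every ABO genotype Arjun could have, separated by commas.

AO, BO, OO

For each candidate genotype of Arjun, check whether crossing it with AO can produce every observed child phenotype.
  AA → possible child types {A} ✗
  AB → possible child types {A, B, AB} ✗
  AO → possible child types {O, A} ✓
  BB → possible child types {B, AB} ✗
  BO → possible child types {O, A, B, AB} ✓
  OO → possible child types {O, A} ✓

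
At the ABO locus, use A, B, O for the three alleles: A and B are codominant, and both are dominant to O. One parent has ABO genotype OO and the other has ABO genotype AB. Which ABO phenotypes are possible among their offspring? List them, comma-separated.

Gametes from OO × AB give offspring ABO genotypes AO, BO, i.e. phenotypes A, B.

A, B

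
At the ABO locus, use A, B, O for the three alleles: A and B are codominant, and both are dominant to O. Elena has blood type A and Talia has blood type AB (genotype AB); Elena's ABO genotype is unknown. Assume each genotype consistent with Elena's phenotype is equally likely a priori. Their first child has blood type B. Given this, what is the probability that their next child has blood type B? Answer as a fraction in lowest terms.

1/4

Possible genotypes: Elena ∈ {AA, AO}; Talia ∈ {AB}.
Weight each parental genotype pair by prior × P(type-B child):
  AO × AB: posterior weight 1; P(next child type B) = 1/4.
Weighted sum = 1/4.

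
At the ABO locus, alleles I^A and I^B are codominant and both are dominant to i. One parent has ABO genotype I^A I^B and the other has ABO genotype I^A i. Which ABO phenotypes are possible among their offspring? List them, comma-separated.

Gametes from I^A I^B × I^A i give offspring ABO genotypes I^A I^A, I^A I^B, I^A i, I^B i, i.e. phenotypes A, B, AB.

A, B, AB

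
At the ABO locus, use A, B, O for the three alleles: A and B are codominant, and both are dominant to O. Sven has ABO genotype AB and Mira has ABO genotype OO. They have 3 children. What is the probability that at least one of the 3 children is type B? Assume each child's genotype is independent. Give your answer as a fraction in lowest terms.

7/8

ABO cross AB × OO → 1/2 A, 1/2 B.
So P(type B) = 1/2 per child.
P(none) = (1/2)^3 = 1/8; P(at least one) = 1 − 1/8 = 7/8.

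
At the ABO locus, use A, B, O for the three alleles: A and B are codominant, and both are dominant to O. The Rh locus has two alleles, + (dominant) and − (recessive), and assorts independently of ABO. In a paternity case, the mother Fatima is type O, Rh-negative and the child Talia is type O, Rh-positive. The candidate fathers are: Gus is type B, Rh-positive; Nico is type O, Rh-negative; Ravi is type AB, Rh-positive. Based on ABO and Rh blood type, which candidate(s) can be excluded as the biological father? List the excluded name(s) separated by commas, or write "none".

Nico, Ravi

A candidate is excluded only if no genotype consistent with his phenotype could produce a type O, Rh-positive child with a type O, Rh-negative mother.
Nico (type O, Rh-): no genotype consistent with that phenotype can produce a type-O Rh+ child with a type-O mother.
Ravi (type AB, Rh+): no genotype consistent with that phenotype can produce a type-O Rh+ child with a type-O mother.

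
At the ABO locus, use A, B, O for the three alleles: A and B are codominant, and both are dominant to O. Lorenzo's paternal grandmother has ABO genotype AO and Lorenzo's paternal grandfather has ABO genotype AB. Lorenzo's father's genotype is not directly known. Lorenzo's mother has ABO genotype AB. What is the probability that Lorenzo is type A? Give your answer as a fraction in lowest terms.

Lorenzo's father's ABO genotype from AO × AB: 1/4 AA, 1/4 AB, 1/4 AO, 1/4 BO.
Crossing each possibility with the mother AB and summing P(type A): 1/4·1/2 + 1/4·1/4 + 1/4·1/2 + 1/4·1/4 = 3/8.

3/8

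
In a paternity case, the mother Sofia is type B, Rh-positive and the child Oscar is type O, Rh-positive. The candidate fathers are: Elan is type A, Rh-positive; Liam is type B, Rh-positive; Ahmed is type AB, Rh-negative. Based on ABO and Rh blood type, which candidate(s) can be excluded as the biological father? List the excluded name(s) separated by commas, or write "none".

Ahmed

A candidate is excluded only if no genotype consistent with his phenotype could produce a type O, Rh-positive child with a type B, Rh-positive mother.
Ahmed (type AB, Rh-): no genotype consistent with that phenotype can produce a type-O Rh+ child with a type-B mother.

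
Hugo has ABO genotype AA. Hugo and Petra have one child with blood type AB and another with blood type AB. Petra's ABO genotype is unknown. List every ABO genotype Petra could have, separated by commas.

AB, BB, BO

For each candidate genotype of Petra, check whether crossing it with AA can produce every observed child phenotype.
  AA → possible child types {A} ✗
  AB → possible child types {A, AB} ✓
  AO → possible child types {A} ✗
  BB → possible child types {AB} ✓
  BO → possible child types {A, AB} ✓
  OO → possible child types {A} ✗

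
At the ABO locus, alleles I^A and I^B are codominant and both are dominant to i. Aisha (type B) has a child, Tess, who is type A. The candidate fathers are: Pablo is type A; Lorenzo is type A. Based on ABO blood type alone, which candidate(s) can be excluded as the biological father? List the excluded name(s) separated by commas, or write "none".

A candidate is excluded only if no genotype consistent with his phenotype could produce a type A child with a type B mother.
Every candidate has at least one consistent genotype combination, so none can be excluded.

none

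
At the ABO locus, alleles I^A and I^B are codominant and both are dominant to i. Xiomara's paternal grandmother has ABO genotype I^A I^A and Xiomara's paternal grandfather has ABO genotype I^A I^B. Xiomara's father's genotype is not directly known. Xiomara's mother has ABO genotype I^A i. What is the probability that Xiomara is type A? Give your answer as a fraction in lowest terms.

3/4

Xiomara's father's ABO genotype from I^A I^A × I^A I^B: 1/2 I^A I^A, 1/2 I^A I^B.
Crossing each possibility with the mother I^A i and summing P(type A): 1/2·1 + 1/2·1/2 = 3/4.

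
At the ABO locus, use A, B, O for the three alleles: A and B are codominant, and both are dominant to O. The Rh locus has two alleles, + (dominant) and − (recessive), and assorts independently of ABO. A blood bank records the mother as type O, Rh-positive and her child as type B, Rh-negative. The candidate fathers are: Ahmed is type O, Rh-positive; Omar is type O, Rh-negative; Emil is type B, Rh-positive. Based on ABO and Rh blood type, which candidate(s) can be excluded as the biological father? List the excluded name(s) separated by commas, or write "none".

Ahmed, Omar

A candidate is excluded only if no genotype consistent with his phenotype could produce a type B, Rh-negative child with a type O, Rh-positive mother.
Ahmed (type O, Rh+): no genotype consistent with that phenotype can produce a type-B Rh- child with a type-O mother.
Omar (type O, Rh-): no genotype consistent with that phenotype can produce a type-B Rh- child with a type-O mother.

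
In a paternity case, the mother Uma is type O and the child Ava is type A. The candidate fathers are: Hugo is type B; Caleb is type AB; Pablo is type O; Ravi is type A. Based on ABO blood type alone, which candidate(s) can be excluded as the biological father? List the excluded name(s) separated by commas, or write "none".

Hugo, Pablo

A candidate is excluded only if no genotype consistent with his phenotype could produce a type A child with a type O mother.
Hugo (type B): no genotype consistent with that phenotype can produce a type-A child with a type-O mother.
Pablo (type O): no genotype consistent with that phenotype can produce a type-A child with a type-O mother.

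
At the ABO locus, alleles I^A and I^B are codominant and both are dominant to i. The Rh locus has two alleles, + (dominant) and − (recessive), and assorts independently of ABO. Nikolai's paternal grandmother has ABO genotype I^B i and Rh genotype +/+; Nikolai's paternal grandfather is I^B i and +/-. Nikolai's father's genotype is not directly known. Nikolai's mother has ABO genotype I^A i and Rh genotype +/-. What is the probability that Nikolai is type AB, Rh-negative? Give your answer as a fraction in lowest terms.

Nikolai's father's ABO genotype from I^B i × I^B i: 1/4 I^B I^B, 1/2 I^B i, 1/4 i i.
Crossing each possibility with the mother I^A i and summing P(type AB): 1/4·1/2 + 1/2·1/4 + 1/4·0 = 1/4.
Similarly for Rh via the father's Rh distribution: P(Rh-) = 1/8.
Independent loci: 1/4 × 1/8 = 1/32.

1/32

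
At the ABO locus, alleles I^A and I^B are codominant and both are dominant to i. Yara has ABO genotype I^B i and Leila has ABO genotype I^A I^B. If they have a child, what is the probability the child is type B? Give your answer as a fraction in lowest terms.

ABO cross I^B i × I^A I^B → offspring phenotypes: 1/4 A, 1/2 B, 1/4 AB.
So P(type B) = 1/2.

1/2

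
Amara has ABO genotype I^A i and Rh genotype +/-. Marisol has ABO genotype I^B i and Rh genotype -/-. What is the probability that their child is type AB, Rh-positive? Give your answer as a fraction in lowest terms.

1/8

ABO cross I^A i × I^B i → offspring phenotypes: 1/4 O, 1/4 A, 1/4 B, 1/4 AB.
Rh cross +/- × -/- → 1/2 Rh+, 1/2 Rh-.
Independent loci: P(type AB, Rh-positive) = 1/4 × 1/2 = 1/8.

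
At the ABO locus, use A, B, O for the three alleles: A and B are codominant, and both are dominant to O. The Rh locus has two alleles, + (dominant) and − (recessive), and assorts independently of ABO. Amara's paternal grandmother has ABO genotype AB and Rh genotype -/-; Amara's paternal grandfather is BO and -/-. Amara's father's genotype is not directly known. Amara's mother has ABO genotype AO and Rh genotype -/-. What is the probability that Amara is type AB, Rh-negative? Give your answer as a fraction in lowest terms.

1/4

Amara's father's ABO genotype from AB × BO: 1/4 AB, 1/4 AO, 1/4 BB, 1/4 BO.
Crossing each possibility with the mother AO and summing P(type AB): 1/4·1/4 + 1/4·0 + 1/4·1/2 + 1/4·1/4 = 1/4.
Similarly for Rh via the father's Rh distribution: P(Rh-) = 1.
Independent loci: 1/4 × 1 = 1/4.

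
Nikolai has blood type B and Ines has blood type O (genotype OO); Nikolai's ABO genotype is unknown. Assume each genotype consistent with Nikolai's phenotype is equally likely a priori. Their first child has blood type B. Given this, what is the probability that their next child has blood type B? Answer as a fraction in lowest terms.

Possible genotypes: Nikolai ∈ {BB, BO}; Ines ∈ {OO}.
Weight each parental genotype pair by prior × P(type-B child):
  BB × OO: posterior weight 2/3; P(next child type B) = 1.
  BO × OO: posterior weight 1/3; P(next child type B) = 1/2.
Weighted sum = 5/6.

5/6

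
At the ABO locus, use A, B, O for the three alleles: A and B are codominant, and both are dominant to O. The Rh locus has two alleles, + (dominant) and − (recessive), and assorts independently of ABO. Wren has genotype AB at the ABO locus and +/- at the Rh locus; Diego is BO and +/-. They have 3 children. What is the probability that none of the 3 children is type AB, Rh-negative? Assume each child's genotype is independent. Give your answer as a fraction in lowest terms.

3375/4096

ABO cross AB × BO → 1/4 A, 1/2 B, 1/4 AB.
Rh cross +/- × +/- → 3/4 Rh+, 1/4 Rh-; so P(type AB, Rh-negative) = 1/4 × 1/4 = 1/16 per child.
P(not type AB, Rh-negative) = 15/16 for one child; (15/16)^3 = 3375/4096.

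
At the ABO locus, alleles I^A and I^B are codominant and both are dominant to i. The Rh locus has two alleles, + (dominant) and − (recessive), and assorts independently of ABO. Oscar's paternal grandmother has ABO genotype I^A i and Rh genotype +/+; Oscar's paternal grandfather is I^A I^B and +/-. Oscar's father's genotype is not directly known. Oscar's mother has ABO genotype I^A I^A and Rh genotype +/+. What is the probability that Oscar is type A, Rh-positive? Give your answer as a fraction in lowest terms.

3/4

Oscar's father's ABO genotype from I^A i × I^A I^B: 1/4 I^A I^A, 1/4 I^A I^B, 1/4 I^A i, 1/4 I^B i.
Crossing each possibility with the mother I^A I^A and summing P(type A): 1/4·1 + 1/4·1/2 + 1/4·1 + 1/4·1/2 = 3/4.
Similarly for Rh via the father's Rh distribution: P(Rh+) = 1.
Independent loci: 3/4 × 1 = 3/4.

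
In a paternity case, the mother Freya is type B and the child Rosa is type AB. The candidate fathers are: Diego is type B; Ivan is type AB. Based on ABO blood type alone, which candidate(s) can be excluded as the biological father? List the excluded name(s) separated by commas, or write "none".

A candidate is excluded only if no genotype consistent with his phenotype could produce a type AB child with a type B mother.
Diego (type B): no genotype consistent with that phenotype can produce a type-AB child with a type-B mother.

Diego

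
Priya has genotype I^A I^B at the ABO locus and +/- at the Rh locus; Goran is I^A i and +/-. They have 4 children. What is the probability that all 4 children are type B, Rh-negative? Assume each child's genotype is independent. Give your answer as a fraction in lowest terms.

1/65536

ABO cross I^A I^B × I^A i → 1/2 A, 1/4 B, 1/4 AB.
Rh cross +/- × +/- → 3/4 Rh+, 1/4 Rh-; so P(type B, Rh-negative) = 1/4 × 1/4 = 1/16 per child.
All 4 independent: (1/16)^4 = 1/65536.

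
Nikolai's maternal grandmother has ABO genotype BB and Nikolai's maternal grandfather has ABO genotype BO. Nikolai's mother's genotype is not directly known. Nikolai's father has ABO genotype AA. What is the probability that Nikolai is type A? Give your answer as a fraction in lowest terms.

Nikolai's mother's ABO genotype from BB × BO: 1/2 BB, 1/2 BO.
Crossing each possibility with the father AA and summing P(type A): 1/2·0 + 1/2·1/2 = 1/4.

1/4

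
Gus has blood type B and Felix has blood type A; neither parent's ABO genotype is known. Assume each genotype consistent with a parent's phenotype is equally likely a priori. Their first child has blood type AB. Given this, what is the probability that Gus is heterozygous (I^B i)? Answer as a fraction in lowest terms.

1/3

Possible genotypes: Gus ∈ {I^B I^B, I^B i}; Felix ∈ {I^A I^A, I^A i}.
Weight each parental genotype pair by prior × P(type-AB child):
  I^B I^B × I^A I^A: posterior weight 4/9.
  I^B I^B × I^A i: posterior weight 2/9.
  I^B i × I^A I^A: posterior weight 2/9.
  I^B i × I^A i: posterior weight 1/9.
Sum the posterior weight over pairs where Gus is I^B i: 1/3.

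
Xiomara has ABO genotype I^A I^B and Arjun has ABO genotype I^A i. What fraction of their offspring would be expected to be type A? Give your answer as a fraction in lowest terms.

1/2

ABO cross I^A I^B × I^A i → offspring phenotypes: 1/2 A, 1/4 B, 1/4 AB.
So P(type A) = 1/2.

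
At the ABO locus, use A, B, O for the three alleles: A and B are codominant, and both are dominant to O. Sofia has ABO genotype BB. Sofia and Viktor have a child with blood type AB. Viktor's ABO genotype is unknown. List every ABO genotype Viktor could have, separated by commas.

For each candidate genotype of Viktor, check whether crossing it with BB can produce every observed child phenotype.
  AA → possible child types {AB} ✓
  AB → possible child types {B, AB} ✓
  AO → possible child types {B, AB} ✓
  BB → possible child types {B} ✗
  BO → possible child types {B} ✗
  OO → possible child types {B} ✗

AA, AB, AO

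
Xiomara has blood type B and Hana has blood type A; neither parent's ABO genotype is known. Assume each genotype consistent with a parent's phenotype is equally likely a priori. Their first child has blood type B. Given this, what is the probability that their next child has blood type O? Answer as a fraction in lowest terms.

Possible genotypes: Xiomara ∈ {BB, BO}; Hana ∈ {AA, AO}.
Weight each parental genotype pair by prior × P(type-B child):
  BB × AO: posterior weight 2/3; P(next child type O) = 0.
  BO × AO: posterior weight 1/3; P(next child type O) = 1/4.
Weighted sum = 1/12.

1/12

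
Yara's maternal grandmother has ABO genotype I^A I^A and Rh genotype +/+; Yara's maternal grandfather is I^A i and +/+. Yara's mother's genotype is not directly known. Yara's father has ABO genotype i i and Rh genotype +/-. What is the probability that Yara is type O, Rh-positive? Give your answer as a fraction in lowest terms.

1/4

Yara's mother's ABO genotype from I^A I^A × I^A i: 1/2 I^A I^A, 1/2 I^A i.
Crossing each possibility with the father i i and summing P(type O): 1/2·0 + 1/2·1/2 = 1/4.
Similarly for Rh via the mother's Rh distribution: P(Rh+) = 1.
Independent loci: 1/4 × 1 = 1/4.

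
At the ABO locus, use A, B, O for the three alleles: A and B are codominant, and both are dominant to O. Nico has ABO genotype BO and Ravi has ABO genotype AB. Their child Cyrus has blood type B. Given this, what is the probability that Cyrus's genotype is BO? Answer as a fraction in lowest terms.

1/2

Cross BO × AB → 1/4 AB, 1/4 AO, 1/4 BB, 1/4 BO.
Type-B genotypes among offspring: BB (1/4), BO (1/4); total 1/2.
P(BO | type B) = (1/4) / (1/2) = 1/2.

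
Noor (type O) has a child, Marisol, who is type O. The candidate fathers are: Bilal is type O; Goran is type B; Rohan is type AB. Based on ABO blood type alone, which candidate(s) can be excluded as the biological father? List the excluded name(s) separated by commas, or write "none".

A candidate is excluded only if no genotype consistent with his phenotype could produce a type O child with a type O mother.
Rohan (type AB): no genotype consistent with that phenotype can produce a type-O child with a type-O mother.

Rohan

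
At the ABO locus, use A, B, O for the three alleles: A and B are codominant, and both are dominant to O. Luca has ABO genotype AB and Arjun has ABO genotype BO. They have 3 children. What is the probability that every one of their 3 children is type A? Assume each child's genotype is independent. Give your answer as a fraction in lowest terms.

1/64

ABO cross AB × BO → 1/4 A, 1/2 B, 1/4 AB.
So P(type A) = 1/4 per child.
All 3 independent: (1/4)^3 = 1/64.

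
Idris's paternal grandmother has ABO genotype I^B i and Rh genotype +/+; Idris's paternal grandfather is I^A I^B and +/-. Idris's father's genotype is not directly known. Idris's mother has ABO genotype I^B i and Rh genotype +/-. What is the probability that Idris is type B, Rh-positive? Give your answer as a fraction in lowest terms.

Idris's father's ABO genotype from I^B i × I^A I^B: 1/4 I^A I^B, 1/4 I^A i, 1/4 I^B I^B, 1/4 I^B i.
Crossing each possibility with the mother I^B i and summing P(type B): 1/4·1/2 + 1/4·1/4 + 1/4·1 + 1/4·3/4 = 5/8.
Similarly for Rh via the father's Rh distribution: P(Rh+) = 7/8.
Independent loci: 5/8 × 7/8 = 35/64.

35/64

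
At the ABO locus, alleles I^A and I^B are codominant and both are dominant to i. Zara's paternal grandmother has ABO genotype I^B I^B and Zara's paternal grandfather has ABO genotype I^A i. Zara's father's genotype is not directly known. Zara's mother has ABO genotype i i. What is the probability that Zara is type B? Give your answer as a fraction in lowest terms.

1/2

Zara's father's ABO genotype from I^B I^B × I^A i: 1/2 I^A I^B, 1/2 I^B i.
Crossing each possibility with the mother i i and summing P(type B): 1/2·1/2 + 1/2·1/2 = 1/2.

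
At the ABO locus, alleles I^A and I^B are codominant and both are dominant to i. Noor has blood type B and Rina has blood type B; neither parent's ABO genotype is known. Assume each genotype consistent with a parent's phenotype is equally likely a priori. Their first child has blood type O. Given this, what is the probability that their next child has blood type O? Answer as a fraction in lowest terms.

Possible genotypes: Noor ∈ {I^B I^B, I^B i}; Rina ∈ {I^B I^B, I^B i}.
Weight each parental genotype pair by prior × P(type-O child):
  I^B i × I^B i: posterior weight 1; P(next child type O) = 1/4.
Weighted sum = 1/4.

1/4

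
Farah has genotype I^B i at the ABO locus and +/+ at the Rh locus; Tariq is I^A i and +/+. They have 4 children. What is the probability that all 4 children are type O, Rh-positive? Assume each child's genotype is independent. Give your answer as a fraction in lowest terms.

1/256

ABO cross I^B i × I^A i → 1/4 O, 1/4 A, 1/4 B, 1/4 AB.
Rh cross +/+ × +/+ → 1 Rh+; so P(type O, Rh-positive) = 1/4 × 1 = 1/4 per child.
All 4 independent: (1/4)^4 = 1/256.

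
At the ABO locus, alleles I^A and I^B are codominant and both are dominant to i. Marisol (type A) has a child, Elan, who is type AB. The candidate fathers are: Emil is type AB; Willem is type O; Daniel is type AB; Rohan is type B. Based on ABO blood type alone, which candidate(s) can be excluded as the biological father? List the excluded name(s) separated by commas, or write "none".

Willem

A candidate is excluded only if no genotype consistent with his phenotype could produce a type AB child with a type A mother.
Willem (type O): no genotype consistent with that phenotype can produce a type-AB child with a type-A mother.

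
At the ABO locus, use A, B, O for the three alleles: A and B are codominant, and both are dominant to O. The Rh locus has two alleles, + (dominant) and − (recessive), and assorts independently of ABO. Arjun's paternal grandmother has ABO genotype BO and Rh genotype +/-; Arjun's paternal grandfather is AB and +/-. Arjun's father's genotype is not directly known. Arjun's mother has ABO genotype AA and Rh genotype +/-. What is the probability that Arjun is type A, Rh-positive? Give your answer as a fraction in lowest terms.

Arjun's father's ABO genotype from BO × AB: 1/4 AB, 1/4 AO, 1/4 BB, 1/4 BO.
Crossing each possibility with the mother AA and summing P(type A): 1/4·1/2 + 1/4·1 + 1/4·0 + 1/4·1/2 = 1/2.
Similarly for Rh via the father's Rh distribution: P(Rh+) = 3/4.
Independent loci: 1/2 × 3/4 = 3/8.

3/8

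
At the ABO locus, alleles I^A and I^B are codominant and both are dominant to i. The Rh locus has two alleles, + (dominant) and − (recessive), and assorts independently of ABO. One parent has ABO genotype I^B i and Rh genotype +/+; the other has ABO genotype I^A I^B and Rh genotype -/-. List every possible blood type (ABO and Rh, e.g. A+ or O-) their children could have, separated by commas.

Gametes from I^B i × I^A I^B give offspring ABO genotypes I^A I^B, I^A i, I^B I^B, I^B i, i.e. phenotypes A, B, AB.
Rh cross +/+ × -/- → phenotypes Rh+.
Combining independently: A+, B+, AB+.

A+, B+, AB+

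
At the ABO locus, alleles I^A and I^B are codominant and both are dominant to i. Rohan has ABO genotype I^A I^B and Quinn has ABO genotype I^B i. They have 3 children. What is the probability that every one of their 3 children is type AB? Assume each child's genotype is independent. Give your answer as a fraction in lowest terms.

1/64

ABO cross I^A I^B × I^B i → 1/4 A, 1/2 B, 1/4 AB.
So P(type AB) = 1/4 per child.
All 3 independent: (1/4)^3 = 1/64.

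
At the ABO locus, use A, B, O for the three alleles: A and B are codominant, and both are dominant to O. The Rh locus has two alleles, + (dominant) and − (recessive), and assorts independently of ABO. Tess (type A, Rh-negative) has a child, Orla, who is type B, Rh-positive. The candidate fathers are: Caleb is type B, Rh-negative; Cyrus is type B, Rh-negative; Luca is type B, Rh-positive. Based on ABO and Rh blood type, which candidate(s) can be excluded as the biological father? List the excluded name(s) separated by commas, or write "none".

Caleb, Cyrus

A candidate is excluded only if no genotype consistent with his phenotype could produce a type B, Rh-positive child with a type A, Rh-negative mother.
Caleb (type B, Rh-): no genotype consistent with that phenotype can produce a type-B Rh+ child with a type-A mother.
Cyrus (type B, Rh-): no genotype consistent with that phenotype can produce a type-B Rh+ child with a type-A mother.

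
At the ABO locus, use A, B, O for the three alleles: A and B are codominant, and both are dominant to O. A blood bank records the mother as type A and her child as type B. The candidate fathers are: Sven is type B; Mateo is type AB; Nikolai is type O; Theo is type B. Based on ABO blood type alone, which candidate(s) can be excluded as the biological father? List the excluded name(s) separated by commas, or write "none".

A candidate is excluded only if no genotype consistent with his phenotype could produce a type B child with a type A mother.
Nikolai (type O): no genotype consistent with that phenotype can produce a type-B child with a type-A mother.

Nikolai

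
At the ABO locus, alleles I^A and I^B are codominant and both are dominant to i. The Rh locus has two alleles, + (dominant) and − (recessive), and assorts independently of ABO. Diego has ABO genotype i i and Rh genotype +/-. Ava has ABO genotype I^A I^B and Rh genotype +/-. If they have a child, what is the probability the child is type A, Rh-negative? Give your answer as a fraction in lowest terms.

ABO cross i i × I^A I^B → offspring phenotypes: 1/2 A, 1/2 B.
Rh cross +/- × +/- → 3/4 Rh+, 1/4 Rh-.
Independent loci: P(type A, Rh-negative) = 1/2 × 1/4 = 1/8.

1/8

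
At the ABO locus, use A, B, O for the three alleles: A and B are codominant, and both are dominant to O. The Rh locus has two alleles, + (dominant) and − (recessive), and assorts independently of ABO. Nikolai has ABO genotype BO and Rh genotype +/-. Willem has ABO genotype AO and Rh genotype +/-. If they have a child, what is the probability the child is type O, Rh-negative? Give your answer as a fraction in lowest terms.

1/16

ABO cross BO × AO → offspring phenotypes: 1/4 O, 1/4 A, 1/4 B, 1/4 AB.
Rh cross +/- × +/- → 3/4 Rh+, 1/4 Rh-.
Independent loci: P(type O, Rh-negative) = 1/4 × 1/4 = 1/16.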